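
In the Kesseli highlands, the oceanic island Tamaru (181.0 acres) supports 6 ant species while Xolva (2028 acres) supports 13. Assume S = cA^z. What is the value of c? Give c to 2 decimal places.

1.14

z = ln(S₂/S₁) / ln(A₂/A₁) = ln(13/6) / ln(2028/181) = 0.7732 / 2.4163 = 0.3200
c = S₁ / A₁^z = 6 / 181^0.3200 = 6 / 5.278 = 1.137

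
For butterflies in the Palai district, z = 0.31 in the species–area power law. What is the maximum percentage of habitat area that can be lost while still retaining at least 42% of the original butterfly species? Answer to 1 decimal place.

Need (A_new/A_old)^0.31 = 0.42, so A_new/A_old = 0.42^(1/0.31) = 0.42^3.226
ln(A_new/A_old) = ln 0.42 / 0.31 = -0.8675 / 0.31 = -2.7984
A_new/A_old = e^-2.7984 ≈ 0.06091
Fraction that can be lost = 1 − 0.06091 = 0.9391

93.9%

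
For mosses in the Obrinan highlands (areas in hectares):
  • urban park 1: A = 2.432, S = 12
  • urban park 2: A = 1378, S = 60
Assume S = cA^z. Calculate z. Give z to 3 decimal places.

0.254

Taking logs: ln S = ln c + z ln A, so z = (ln S₂ − ln S₁)/(ln A₂ − ln A₁).
z = ln(60/12) / ln(1378/2.432) = ln(5) / ln(566.6) = 1.6094 / 6.3397 = 0.2539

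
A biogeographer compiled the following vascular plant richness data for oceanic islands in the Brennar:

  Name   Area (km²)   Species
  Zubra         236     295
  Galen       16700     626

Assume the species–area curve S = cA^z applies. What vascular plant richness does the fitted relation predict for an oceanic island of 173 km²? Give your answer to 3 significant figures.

z = ln(626/295) / ln(16700/236) = 0.7524 / 4.2593 = 0.1766
c = 295 / 236^0.1766 = 295 / 2.625 = 112.4
S₃ = 112.4 × 173^0.1766 = 112.4 × 2.485 ≈ 279.3

279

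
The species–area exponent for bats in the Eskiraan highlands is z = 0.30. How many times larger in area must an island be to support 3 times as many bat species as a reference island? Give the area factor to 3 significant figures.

38.9

(A₂/A₁)^0.3 = 3, so A₂/A₁ = 3^(1/0.3) = 3^3.333
ln(A₂/A₁) = ln 3 / 0.3 = 1.0986 / 0.3 = 3.6620
A₂/A₁ = e^3.6620 ≈ 38.94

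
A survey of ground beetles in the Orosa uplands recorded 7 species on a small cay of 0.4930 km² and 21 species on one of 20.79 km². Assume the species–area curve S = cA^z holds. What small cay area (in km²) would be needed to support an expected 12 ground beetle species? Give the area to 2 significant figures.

z = ln(21/7) / ln(20.79/0.493) = 1.0986 / 3.7417 = 0.2936
c = 7 / 0.493^0.2936 = 7 / 0.8125 = 8.616
A = (12/8.616)^(1/0.2936) ⇒ ln A = ln(1.393)/0.2936 = 1.1285
A = e^1.1285 ≈ 3.091 km²

3.1 km²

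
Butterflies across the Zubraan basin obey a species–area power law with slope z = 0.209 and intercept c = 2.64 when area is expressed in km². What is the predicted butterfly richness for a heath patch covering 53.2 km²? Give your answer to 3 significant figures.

S = 2.64 × 53.2^0.209
ln S = ln 2.64 + 0.209 × ln 53.2 = 0.9708 + 0.209 × 3.9741 = 1.8014
S = e^1.8014 ≈ 6.058

6.06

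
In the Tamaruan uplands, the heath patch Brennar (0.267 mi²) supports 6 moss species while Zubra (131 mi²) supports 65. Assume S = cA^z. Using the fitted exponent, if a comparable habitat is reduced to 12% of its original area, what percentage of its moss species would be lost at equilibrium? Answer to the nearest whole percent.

56%

z = ln(65/6) / ln(131/0.267) = 2.3826 / 6.1957 = 0.3846
S_new/S_old = (A_new/A_old)^z = 0.12^0.3846 = exp(0.3846 × -2.1203) = 0.4425
Fraction lost = 1 − 0.4425 = 0.5575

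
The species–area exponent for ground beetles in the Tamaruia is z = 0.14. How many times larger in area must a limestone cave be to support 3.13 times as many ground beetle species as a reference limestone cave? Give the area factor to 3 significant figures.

(A₂/A₁)^0.14 = 3.13, so A₂/A₁ = 3.13^(1/0.14) = 3.13^7.143
ln(A₂/A₁) = ln 3.13 / 0.14 = 1.1410 / 0.14 = 8.1502
A₂/A₁ = e^8.1502 ≈ 3464

3460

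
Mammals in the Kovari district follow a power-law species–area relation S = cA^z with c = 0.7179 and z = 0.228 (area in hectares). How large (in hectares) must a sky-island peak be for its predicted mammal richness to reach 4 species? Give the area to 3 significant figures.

4 = 0.7179 × A^0.228  ⇒  A^0.228 = 4/0.7179 = 5.572
ln A = ln(5.572) / 0.228 = 1.7177 / 0.228 = 7.5339
A = e^7.5339 ≈ 1870 hectares

1870 hectares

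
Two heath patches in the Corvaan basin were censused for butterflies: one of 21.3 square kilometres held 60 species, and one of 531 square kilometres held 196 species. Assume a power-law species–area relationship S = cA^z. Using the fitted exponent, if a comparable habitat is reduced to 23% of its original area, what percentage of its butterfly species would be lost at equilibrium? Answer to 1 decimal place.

41.8%

z = ln(196/60) / ln(531/21.3) = 1.1838 / 3.2161 = 0.3681
S_new/S_old = (A_new/A_old)^z = 0.23^0.3681 = exp(0.3681 × -1.4697) = 0.5822
Fraction lost = 1 − 0.5822 = 0.4178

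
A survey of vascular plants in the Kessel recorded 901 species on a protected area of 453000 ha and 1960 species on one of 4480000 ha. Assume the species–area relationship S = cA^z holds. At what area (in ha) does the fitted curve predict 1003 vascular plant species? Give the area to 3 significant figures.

z = ln(1960/901) / ln(4480000/453000) = 0.7772 / 2.2915 = 0.3392
c = 901 / 453000^0.3392 = 901 / 82.86 = 10.87
A = (1003/10.87)^(1/0.3392) ⇒ ln A = ln(92.24)/0.3392 = 13.3399
A = e^13.3399 ≈ 621475 ha

621000 ha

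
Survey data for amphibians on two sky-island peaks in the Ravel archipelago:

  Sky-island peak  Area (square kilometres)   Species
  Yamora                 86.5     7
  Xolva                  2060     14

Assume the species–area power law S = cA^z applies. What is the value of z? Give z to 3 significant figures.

0.219

Taking logs: ln S = ln c + z ln A, so z = (ln S₂ − ln S₁)/(ln A₂ − ln A₁).
z = ln(14/7) / ln(2060/86.5) = ln(2) / ln(23.82) = 0.6931 / 3.1703 = 0.2186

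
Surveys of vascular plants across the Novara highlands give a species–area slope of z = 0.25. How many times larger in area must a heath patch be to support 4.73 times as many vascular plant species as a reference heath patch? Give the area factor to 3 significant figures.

501

(A₂/A₁)^0.25 = 4.73, so A₂/A₁ = 4.73^(1/0.25) = 4.73^4
ln(A₂/A₁) = ln 4.73 / 0.25 = 1.5539 / 0.25 = 6.2157
A₂/A₁ = e^6.2157 ≈ 500.5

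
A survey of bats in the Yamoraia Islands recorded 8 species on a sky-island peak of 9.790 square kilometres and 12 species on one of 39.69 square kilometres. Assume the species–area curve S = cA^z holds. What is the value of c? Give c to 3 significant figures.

z = ln(S₂/S₁) / ln(A₂/A₁) = ln(12/8) / ln(39.69/9.79) = 0.4055 / 1.3997 = 0.2897
c = S₁ / A₁^z = 8 / 9.79^0.2897 = 8 / 1.936 = 4.131

4.13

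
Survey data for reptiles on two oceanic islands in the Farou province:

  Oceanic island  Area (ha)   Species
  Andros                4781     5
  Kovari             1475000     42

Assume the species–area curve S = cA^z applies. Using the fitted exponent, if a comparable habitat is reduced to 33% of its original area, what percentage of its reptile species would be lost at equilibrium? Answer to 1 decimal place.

z = ln(42/5) / ln(1475000/4781) = 2.1282 / 5.7318 = 0.3713
S_new/S_old = (A_new/A_old)^z = 0.33^0.3713 = exp(0.3713 × -1.1087) = 0.6626
Fraction lost = 1 − 0.6626 = 0.3374

33.7%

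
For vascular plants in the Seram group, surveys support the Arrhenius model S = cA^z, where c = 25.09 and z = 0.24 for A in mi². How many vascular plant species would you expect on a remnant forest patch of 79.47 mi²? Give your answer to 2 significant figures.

72

S = 25.09 × 79.47^0.24 = 25.09 × 2.858 ≈ 71.7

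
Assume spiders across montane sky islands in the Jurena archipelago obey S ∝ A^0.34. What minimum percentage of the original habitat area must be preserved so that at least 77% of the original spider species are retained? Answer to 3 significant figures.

Need (A_new/A_old)^0.34 = 0.77, so A_new/A_old = 0.77^(1/0.34) = 0.77^2.941
ln(A_new/A_old) = ln 0.77 / 0.34 = -0.2614 / 0.34 = -0.7687
A_new/A_old = e^-0.7687 ≈ 0.4636

46.4%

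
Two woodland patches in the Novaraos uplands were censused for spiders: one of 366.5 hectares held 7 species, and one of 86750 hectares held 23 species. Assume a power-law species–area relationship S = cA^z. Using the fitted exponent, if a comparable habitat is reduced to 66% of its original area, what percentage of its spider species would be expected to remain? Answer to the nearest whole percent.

z = ln(23/7) / ln(86750/366.5) = 1.1896 / 5.4668 = 0.2176
S_new/S_old = (A_new/A_old)^z = 0.66^0.2176 = exp(0.2176 × -0.4155) = 0.9136

91%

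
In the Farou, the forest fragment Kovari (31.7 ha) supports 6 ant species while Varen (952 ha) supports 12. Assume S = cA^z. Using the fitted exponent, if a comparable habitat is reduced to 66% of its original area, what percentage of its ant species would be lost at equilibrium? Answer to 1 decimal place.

z = ln(12/6) / ln(952/31.7) = 0.6931 / 3.4022 = 0.2037
S_new/S_old = (A_new/A_old)^z = 0.66^0.2037 = exp(0.2037 × -0.4155) = 0.9188
Fraction lost = 1 − 0.9188 = 0.08117

8.1%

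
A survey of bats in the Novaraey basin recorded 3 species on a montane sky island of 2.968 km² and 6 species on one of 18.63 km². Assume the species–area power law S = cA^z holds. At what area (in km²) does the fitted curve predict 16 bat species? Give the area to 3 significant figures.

z = ln(6/3) / ln(18.63/2.968) = 0.6931 / 1.8369 = 0.3773
c = 3 / 2.968^0.3773 = 3 / 1.508 = 1.99
A = (16/1.99)^(1/0.3773) ⇒ ln A = ln(8.04)/0.3773 = 5.5240
A = e^5.5240 ≈ 250.6 km²

251 km²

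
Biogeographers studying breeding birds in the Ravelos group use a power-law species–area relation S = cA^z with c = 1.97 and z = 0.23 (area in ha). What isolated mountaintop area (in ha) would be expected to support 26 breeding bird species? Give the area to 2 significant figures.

26 = 1.97 × A^0.23  ⇒  A^0.23 = 26/1.97 = 13.2
ln A = ln(13.2) / 0.23 = 2.5801 / 0.23 = 11.2177
A = e^11.2177 ≈ 74434 ha

74000 ha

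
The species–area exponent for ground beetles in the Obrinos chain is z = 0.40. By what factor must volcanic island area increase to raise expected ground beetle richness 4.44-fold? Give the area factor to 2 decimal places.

(A₂/A₁)^0.4 = 4.44, so A₂/A₁ = 4.44^(1/0.4) = 4.44^2.5
ln(A₂/A₁) = ln 4.44 / 0.4 = 1.4907 / 0.4 = 3.7266
A₂/A₁ = e^3.7266 ≈ 41.54

41.54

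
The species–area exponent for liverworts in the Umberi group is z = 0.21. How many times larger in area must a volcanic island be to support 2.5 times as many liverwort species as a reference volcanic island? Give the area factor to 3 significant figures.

(A₂/A₁)^0.21 = 2.5, so A₂/A₁ = 2.5^(1/0.21) = 2.5^4.762
ln(A₂/A₁) = ln 2.5 / 0.21 = 0.9163 / 0.21 = 4.3633
A₂/A₁ = e^4.3633 ≈ 78.51

78.5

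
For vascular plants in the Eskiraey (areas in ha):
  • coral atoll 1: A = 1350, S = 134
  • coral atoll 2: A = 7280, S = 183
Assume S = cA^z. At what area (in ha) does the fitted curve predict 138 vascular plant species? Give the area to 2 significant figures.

z = ln(183/134) / ln(7280/1350) = 0.3116 / 1.6850 = 0.1850
c = 134 / 1350^0.1850 = 134 / 3.793 = 35.33
A = (138/35.33)^(1/0.1850) ⇒ ln A = ln(3.906)/0.1850 = 7.3669
A = e^7.3669 ≈ 1583 ha

1600 ha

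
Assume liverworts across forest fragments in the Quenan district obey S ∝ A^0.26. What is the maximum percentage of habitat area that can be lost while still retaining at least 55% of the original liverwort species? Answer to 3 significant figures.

Need (A_new/A_old)^0.26 = 0.55, so A_new/A_old = 0.55^(1/0.26) = 0.55^3.846
ln(A_new/A_old) = ln 0.55 / 0.26 = -0.5978 / 0.26 = -2.2994
A_new/A_old = e^-2.2994 ≈ 0.1003
Fraction that can be lost = 1 − 0.1003 = 0.8997

90.0%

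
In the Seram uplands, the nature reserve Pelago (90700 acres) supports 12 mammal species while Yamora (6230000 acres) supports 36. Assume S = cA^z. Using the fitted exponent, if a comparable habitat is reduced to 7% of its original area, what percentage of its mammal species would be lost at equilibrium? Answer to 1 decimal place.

49.9%

z = ln(36/12) / ln(6230000/90700) = 1.0986 / 4.2296 = 0.2597
S_new/S_old = (A_new/A_old)^z = 0.07^0.2597 = exp(0.2597 × -2.6593) = 0.5012
Fraction lost = 1 − 0.5012 = 0.4988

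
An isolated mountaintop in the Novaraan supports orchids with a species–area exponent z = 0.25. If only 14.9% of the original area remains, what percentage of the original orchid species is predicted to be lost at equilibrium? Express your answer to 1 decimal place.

S_new/S_old = (A_new/A_old)^z = 0.149^0.25
= exp(0.25 × ln 0.149) = exp(0.25 × -1.9038) = exp(-0.4760) ≈ 0.6213
Fraction lost = 1 − 0.6213 = 0.3787

37.9%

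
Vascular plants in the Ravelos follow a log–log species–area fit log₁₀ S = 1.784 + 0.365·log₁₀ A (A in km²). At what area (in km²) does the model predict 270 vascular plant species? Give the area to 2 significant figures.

270 = 60.81 × A^0.365  ⇒  A^0.365 = 270/60.81 = 4.44
ln A = ln(4.44) / 0.365 = 1.4906 / 0.365 = 4.0839
A = e^4.0839 ≈ 59.37 km²

59 km²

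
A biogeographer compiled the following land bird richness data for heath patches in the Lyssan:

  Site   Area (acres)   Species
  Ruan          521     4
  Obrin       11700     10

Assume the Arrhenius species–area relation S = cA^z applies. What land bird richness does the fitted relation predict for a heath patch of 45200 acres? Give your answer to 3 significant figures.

14.9

z = ln(10/4) / ln(11700/521) = 0.9163 / 3.1116 = 0.2945
c = 4 / 521^0.2945 = 4 / 6.31 = 0.6339
S₃ = 0.6339 × 45200^0.2945 = 0.6339 × 23.49 ≈ 14.89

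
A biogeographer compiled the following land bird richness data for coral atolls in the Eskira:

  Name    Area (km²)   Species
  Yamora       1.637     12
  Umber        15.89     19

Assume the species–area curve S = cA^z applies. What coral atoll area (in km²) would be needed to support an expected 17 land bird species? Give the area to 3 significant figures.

z = ln(19/12) / ln(15.89/1.637) = 0.4595 / 2.2728 = 0.2022
c = 12 / 1.637^0.2022 = 12 / 1.105 = 10.86
A = (17/10.86)^(1/0.2022) ⇒ ln A = ln(1.565)/0.2022 = 2.2156
A = e^2.2156 ≈ 9.167 km²

9.17 km²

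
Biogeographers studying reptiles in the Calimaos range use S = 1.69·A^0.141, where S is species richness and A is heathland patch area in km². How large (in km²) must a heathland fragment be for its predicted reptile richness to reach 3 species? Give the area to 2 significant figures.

3 = 1.69 × A^0.141  ⇒  A^0.141 = 3/1.69 = 1.775
ln A = ln(1.775) / 0.141 = 0.5739 / 0.141 = 4.0701
A = e^4.0701 ≈ 58.56 km²

59 km²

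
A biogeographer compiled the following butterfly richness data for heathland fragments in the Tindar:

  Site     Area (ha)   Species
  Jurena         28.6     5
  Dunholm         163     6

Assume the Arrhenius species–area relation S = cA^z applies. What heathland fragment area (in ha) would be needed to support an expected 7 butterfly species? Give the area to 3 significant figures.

710 ha

z = ln(6/5) / ln(163/28.6) = 0.1823 / 1.7403 = 0.1048
c = 5 / 28.6^0.1048 = 5 / 1.421 = 3.519
A = (7/3.519)^(1/0.1048) ⇒ ln A = ln(1.989)/0.1048 = 6.5652
A = e^6.5652 ≈ 709.9 ha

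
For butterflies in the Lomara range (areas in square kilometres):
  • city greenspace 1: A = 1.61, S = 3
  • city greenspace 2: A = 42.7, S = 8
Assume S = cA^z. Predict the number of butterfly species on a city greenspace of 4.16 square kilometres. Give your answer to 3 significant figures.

3.99

z = ln(8/3) / ln(42.7/1.61) = 0.9808 / 3.2780 = 0.2992
c = 3 / 1.61^0.2992 = 3 / 1.153 = 2.602
S₃ = 2.602 × 4.16^0.2992 = 2.602 × 1.532 ≈ 3.985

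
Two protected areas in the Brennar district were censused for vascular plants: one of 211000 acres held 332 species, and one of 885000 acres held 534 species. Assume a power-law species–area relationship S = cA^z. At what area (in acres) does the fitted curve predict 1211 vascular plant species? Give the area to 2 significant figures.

z = ln(534/332) / ln(885000/211000) = 0.4753 / 1.4337 = 0.3315
c = 332 / 211000^0.3315 = 332 / 58.2 = 5.704
A = (1211/5.704)^(1/0.3315) ⇒ ln A = ln(212.3)/0.3315 = 16.1635
A = e^16.1635 ≈ 10464007 acres

10000000 acres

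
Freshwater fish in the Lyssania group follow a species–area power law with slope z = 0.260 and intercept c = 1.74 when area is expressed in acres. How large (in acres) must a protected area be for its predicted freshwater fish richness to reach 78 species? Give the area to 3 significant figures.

78 = 1.74 × A^0.26  ⇒  A^0.26 = 78/1.74 = 44.83
ln A = ln(44.83) / 0.26 = 3.8028 / 0.26 = 14.6262
A = e^14.6262 ≈ 2249560 acres

2250000 acres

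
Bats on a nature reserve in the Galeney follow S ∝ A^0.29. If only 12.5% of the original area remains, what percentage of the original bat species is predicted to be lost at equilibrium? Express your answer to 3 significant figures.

S_new/S_old = (A_new/A_old)^z = 0.125^0.29
= exp(0.29 × ln 0.125) = exp(0.29 × -2.0794) = exp(-0.6030) ≈ 0.5471
Fraction lost = 1 − 0.5471 = 0.4529

45.3%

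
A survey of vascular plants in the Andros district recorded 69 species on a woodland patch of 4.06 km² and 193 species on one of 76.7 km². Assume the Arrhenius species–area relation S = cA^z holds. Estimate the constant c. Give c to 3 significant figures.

42.3

z = ln(S₂/S₁) / ln(A₂/A₁) = ln(193/69) / ln(76.7/4.06) = 1.0286 / 2.9387 = 0.3500
c = S₁ / A₁^z = 69 / 4.06^0.3500 = 69 / 1.633 = 42.25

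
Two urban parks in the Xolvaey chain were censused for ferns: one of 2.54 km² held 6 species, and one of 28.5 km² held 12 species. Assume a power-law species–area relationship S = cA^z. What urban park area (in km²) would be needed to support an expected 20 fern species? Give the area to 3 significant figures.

z = ln(12/6) / ln(28.5/2.54) = 0.6931 / 2.4177 = 0.2867
c = 6 / 2.54^0.2867 = 6 / 1.306 = 4.593
A = (20/4.593)^(1/0.2867) ⇒ ln A = ln(4.355)/0.2867 = 5.1317
A = e^5.1317 ≈ 169.3 km²

169 km²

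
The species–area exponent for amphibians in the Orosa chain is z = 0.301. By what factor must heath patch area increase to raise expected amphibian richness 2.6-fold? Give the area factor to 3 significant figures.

(A₂/A₁)^0.301 = 2.6, so A₂/A₁ = 2.6^(1/0.301) = 2.6^3.322
ln(A₂/A₁) = ln 2.6 / 0.301 = 0.9555 / 0.301 = 3.1745
A₂/A₁ = e^3.1745 ≈ 23.91

23.9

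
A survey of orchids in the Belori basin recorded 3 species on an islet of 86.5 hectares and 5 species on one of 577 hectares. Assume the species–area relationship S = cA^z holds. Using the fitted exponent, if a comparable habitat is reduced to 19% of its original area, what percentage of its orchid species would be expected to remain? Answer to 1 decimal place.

64.0%

z = ln(5/3) / ln(577/86.5) = 0.5108 / 1.8977 = 0.2692
S_new/S_old = (A_new/A_old)^z = 0.19^0.2692 = exp(0.2692 × -1.6607) = 0.6395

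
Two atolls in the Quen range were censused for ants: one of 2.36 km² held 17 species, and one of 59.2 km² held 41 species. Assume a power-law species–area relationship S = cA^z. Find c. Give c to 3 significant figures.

13.4

z = ln(S₂/S₁) / ln(A₂/A₁) = ln(41/17) / ln(59.2/2.36) = 0.8804 / 3.2223 = 0.2732
c = S₁ / A₁^z = 17 / 2.36^0.2732 = 17 / 1.264 = 13.45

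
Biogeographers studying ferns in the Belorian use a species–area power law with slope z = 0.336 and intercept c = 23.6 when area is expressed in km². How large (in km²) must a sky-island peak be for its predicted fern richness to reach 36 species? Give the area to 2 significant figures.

3.5 km²

36 = 23.6 × A^0.336  ⇒  A^0.336 = 36/23.6 = 1.525
ln A = ln(1.525) / 0.336 = 0.4223 / 0.336 = 1.2568
A = e^1.2568 ≈ 3.514 km²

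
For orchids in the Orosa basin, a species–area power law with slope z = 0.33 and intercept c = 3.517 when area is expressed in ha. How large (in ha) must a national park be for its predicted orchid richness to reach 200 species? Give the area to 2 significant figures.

210000 ha

200 = 3.517 × A^0.33  ⇒  A^0.33 = 200/3.517 = 56.87
ln A = ln(56.87) / 0.33 = 4.0407 / 0.33 = 12.2446
A = e^12.2446 ≈ 207850 ha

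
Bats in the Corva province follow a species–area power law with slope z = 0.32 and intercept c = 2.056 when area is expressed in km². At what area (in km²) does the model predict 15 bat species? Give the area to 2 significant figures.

15 = 2.056 × A^0.32  ⇒  A^0.32 = 15/2.056 = 7.296
ln A = ln(7.296) / 0.32 = 1.9873 / 0.32 = 6.2103
A = e^6.2103 ≈ 497.8 km²

500 km²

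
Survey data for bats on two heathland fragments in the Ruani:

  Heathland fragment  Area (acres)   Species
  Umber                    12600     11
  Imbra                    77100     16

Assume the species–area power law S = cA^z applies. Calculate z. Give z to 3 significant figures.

0.207

Taking logs: ln S = ln c + z ln A, so z = (ln S₂ − ln S₁)/(ln A₂ − ln A₁).
z = ln(16/11) / ln(77100/12600) = ln(1.455) / ln(6.119) = 0.3747 / 1.8114 = 0.2069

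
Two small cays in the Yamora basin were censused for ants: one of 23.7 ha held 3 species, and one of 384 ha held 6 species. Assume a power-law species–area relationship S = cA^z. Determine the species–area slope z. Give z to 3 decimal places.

Taking logs: ln S = ln c + z ln A, so z = (ln S₂ − ln S₁)/(ln A₂ − ln A₁).
z = ln(6/3) / ln(384/23.7) = ln(2) / ln(16.2) = 0.6931 / 2.7852 = 0.2489

0.249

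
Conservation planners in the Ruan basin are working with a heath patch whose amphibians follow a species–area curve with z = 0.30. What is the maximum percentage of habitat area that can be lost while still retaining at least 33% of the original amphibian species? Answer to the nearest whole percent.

Need (A_new/A_old)^0.3 = 0.33, so A_new/A_old = 0.33^(1/0.3) = 0.33^3.333
ln(A_new/A_old) = ln 0.33 / 0.3 = -1.1087 / 0.3 = -3.6955
A_new/A_old = e^-3.6955 ≈ 0.02483
Fraction that can be lost = 1 − 0.02483 = 0.9752

98%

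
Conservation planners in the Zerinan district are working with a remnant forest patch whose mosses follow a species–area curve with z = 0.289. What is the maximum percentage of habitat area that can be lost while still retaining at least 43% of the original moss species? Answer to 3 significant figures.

Need (A_new/A_old)^0.289 = 0.43, so A_new/A_old = 0.43^(1/0.289) = 0.43^3.46
ln(A_new/A_old) = ln 0.43 / 0.289 = -0.8440 / 0.289 = -2.9203
A_new/A_old = e^-2.9203 ≈ 0.05392
Fraction that can be lost = 1 − 0.05392 = 0.9461

94.6%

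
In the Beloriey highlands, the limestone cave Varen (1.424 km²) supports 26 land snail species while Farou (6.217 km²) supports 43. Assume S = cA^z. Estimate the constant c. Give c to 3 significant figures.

z = ln(S₂/S₁) / ln(A₂/A₁) = ln(43/26) / ln(6.217/1.424) = 0.5031 / 1.4738 = 0.3414
c = S₁ / A₁^z = 26 / 1.424^0.3414 = 26 / 1.128 = 23.04

23.0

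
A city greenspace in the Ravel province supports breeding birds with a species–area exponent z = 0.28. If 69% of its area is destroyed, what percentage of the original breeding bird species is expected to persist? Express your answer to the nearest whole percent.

S_new/S_old = (A_new/A_old)^z = 0.31^0.28
= exp(0.28 × ln 0.31) = exp(0.28 × -1.1712) = exp(-0.3279) ≈ 0.7204

72%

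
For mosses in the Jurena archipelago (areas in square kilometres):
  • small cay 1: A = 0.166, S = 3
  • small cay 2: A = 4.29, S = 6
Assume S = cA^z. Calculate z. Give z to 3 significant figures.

0.213

Taking logs: ln S = ln c + z ln A, so z = (ln S₂ − ln S₁)/(ln A₂ − ln A₁).
z = ln(6/3) / ln(4.29/0.166) = ln(2) / ln(25.84) = 0.6931 / 3.2521 = 0.2131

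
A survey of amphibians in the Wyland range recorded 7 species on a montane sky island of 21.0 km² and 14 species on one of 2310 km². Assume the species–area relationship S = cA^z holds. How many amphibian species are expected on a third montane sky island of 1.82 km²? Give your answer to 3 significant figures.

z = ln(14/7) / ln(2310/21) = 0.6931 / 4.7005 = 0.1475
c = 7 / 21^0.1475 = 7 / 1.567 = 4.468
S₃ = 4.468 × 1.82^0.1475 = 4.468 × 1.092 ≈ 4.881

4.88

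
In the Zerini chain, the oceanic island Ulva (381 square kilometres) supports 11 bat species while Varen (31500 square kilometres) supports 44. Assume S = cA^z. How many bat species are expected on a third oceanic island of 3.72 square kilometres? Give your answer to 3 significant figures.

2.57

z = ln(44/11) / ln(31500/381) = 1.3863 / 4.4149 = 0.3140
c = 11 / 381^0.3140 = 11 / 6.463 = 1.702
S₃ = 1.702 × 3.72^0.3140 = 1.702 × 1.511 ≈ 2.571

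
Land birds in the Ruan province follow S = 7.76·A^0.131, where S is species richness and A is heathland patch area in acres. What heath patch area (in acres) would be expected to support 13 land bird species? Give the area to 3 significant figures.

51.4 acres

13 = 7.76 × A^0.131  ⇒  A^0.131 = 13/7.76 = 1.675
ln A = ln(1.675) / 0.131 = 0.5160 / 0.131 = 3.9387
A = e^3.9387 ≈ 51.35 acres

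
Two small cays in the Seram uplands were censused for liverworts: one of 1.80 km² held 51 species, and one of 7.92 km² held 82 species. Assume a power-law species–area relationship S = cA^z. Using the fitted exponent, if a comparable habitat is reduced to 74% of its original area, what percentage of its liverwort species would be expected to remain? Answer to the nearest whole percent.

91%

z = ln(82/51) / ln(7.92/1.8) = 0.4749 / 1.4816 = 0.3205
S_new/S_old = (A_new/A_old)^z = 0.74^0.3205 = exp(0.3205 × -0.3011) = 0.908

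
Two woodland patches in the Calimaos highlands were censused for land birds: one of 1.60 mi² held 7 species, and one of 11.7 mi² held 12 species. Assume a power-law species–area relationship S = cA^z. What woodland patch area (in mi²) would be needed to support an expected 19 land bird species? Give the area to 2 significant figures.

64 mi²

z = ln(12/7) / ln(11.7/1.6) = 0.5390 / 1.9896 = 0.2709
c = 7 / 1.6^0.2709 = 7 / 1.136 = 6.163
A = (19/6.163)^(1/0.2709) ⇒ ln A = ln(3.083)/0.2709 = 4.1558
A = e^4.1558 ≈ 63.81 mi²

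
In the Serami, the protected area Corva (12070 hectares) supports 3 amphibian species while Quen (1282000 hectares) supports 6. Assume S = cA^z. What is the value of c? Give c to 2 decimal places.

0.74

z = ln(S₂/S₁) / ln(A₂/A₁) = ln(6/3) / ln(1282000/12070) = 0.6931 / 4.6655 = 0.1486
c = S₁ / A₁^z = 3 / 12070^0.1486 = 3 / 4.04 = 0.7425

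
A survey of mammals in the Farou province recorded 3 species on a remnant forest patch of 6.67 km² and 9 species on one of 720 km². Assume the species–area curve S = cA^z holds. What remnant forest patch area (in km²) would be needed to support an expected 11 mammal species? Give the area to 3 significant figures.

z = ln(9/3) / ln(720/6.67) = 1.0986 / 4.6816 = 0.2347
c = 3 / 6.67^0.2347 = 3 / 1.561 = 1.922
A = (11/1.922)^(1/0.2347) ⇒ ln A = ln(5.724)/0.2347 = 7.4344
A = e^7.4344 ≈ 1693 km²

1690 km²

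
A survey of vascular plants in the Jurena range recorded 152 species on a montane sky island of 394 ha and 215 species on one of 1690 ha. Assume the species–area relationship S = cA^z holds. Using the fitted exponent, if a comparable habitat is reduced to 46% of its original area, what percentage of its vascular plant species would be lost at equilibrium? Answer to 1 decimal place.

z = ln(215/152) / ln(1690/394) = 0.3468 / 1.4561 = 0.2381
S_new/S_old = (A_new/A_old)^z = 0.46^0.2381 = exp(0.2381 × -0.7765) = 0.8312
Fraction lost = 1 − 0.8312 = 0.1688

16.9%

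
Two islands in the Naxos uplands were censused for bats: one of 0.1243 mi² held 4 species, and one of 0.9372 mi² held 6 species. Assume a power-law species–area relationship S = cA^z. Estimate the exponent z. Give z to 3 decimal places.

0.201

Taking logs: ln S = ln c + z ln A, so z = (ln S₂ − ln S₁)/(ln A₂ − ln A₁).
z = ln(6/4) / ln(0.9372/0.1243) = ln(1.5) / ln(7.54) = 0.4055 / 2.0202 = 0.2007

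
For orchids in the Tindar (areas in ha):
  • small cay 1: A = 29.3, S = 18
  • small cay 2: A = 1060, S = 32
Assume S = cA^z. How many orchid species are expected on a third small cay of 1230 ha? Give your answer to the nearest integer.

z = ln(32/18) / ln(1060/29.3) = 0.5754 / 3.5884 = 0.1603
c = 18 / 29.3^0.1603 = 18 / 1.719 = 10.47
S₃ = 10.47 × 1230^0.1603 = 10.47 × 3.129 ≈ 32.77

33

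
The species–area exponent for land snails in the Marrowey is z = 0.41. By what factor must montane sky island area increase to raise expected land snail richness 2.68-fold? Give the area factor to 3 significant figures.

11.1

(A₂/A₁)^0.41 = 2.68, so A₂/A₁ = 2.68^(1/0.41) = 2.68^2.439
ln(A₂/A₁) = ln 2.68 / 0.41 = 0.9858 / 0.41 = 2.4044
A₂/A₁ = e^2.4044 ≈ 11.07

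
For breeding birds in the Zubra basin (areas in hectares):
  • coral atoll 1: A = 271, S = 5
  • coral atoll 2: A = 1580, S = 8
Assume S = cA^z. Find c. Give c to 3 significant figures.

1.12

z = ln(S₂/S₁) / ln(A₂/A₁) = ln(8/5) / ln(1580/271) = 0.4700 / 1.7631 = 0.2666
c = S₁ / A₁^z = 5 / 271^0.2666 = 5 / 4.452 = 1.123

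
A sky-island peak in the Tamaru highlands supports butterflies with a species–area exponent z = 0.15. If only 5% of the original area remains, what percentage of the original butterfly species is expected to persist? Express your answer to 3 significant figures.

63.8%

S_new/S_old = (A_new/A_old)^z = 0.05^0.15
= exp(0.15 × ln 0.05) = exp(0.15 × -2.9957) = exp(-0.4494) ≈ 0.638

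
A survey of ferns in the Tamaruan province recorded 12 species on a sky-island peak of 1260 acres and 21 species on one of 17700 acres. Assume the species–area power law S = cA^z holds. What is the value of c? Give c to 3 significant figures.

z = ln(S₂/S₁) / ln(A₂/A₁) = ln(21/12) / ln(17700/1260) = 0.5596 / 2.6425 = 0.2118
c = S₁ / A₁^z = 12 / 1260^0.2118 = 12 / 4.535 = 2.646

2.65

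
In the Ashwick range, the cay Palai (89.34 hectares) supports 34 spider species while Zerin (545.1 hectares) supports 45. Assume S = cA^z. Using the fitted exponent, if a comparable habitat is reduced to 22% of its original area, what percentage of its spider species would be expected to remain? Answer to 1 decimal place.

79.1%

z = ln(45/34) / ln(545.1/89.34) = 0.2803 / 1.8085 = 0.1550
S_new/S_old = (A_new/A_old)^z = 0.22^0.1550 = exp(0.1550 × -1.5141) = 0.7908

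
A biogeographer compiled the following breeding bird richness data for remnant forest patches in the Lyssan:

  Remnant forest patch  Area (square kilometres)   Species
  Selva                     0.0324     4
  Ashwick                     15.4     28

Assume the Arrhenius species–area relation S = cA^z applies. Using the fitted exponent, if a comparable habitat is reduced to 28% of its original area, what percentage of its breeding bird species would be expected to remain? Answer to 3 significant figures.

z = ln(28/4) / ln(15.4/0.0324) = 1.9459 / 6.1640 = 0.3157
S_new/S_old = (A_new/A_old)^z = 0.28^0.3157 = exp(0.3157 × -1.2730) = 0.6691

66.9%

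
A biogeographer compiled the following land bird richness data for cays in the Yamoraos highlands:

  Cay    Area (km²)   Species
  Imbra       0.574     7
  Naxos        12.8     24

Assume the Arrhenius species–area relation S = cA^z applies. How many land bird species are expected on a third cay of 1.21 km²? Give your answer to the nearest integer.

z = ln(24/7) / ln(12.8/0.574) = 1.2321 / 3.1046 = 0.3969
c = 7 / 0.574^0.3969 = 7 / 0.8023 = 8.725
S₃ = 8.725 × 1.21^0.3969 = 8.725 × 1.079 ≈ 9.411

9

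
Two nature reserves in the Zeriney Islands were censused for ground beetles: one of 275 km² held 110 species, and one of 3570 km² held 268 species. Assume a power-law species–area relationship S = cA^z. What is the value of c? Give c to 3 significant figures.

15.6

z = ln(S₂/S₁) / ln(A₂/A₁) = ln(268/110) / ln(3570/275) = 0.8905 / 2.5635 = 0.3474
c = S₁ / A₁^z = 110 / 275^0.3474 = 110 / 7.037 = 15.63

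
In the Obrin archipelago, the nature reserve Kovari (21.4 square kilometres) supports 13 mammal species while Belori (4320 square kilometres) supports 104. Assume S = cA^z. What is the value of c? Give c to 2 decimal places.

3.91

z = ln(S₂/S₁) / ln(A₂/A₁) = ln(104/13) / ln(4320/21.4) = 2.0794 / 5.3076 = 0.3918
c = S₁ / A₁^z = 13 / 21.4^0.3918 = 13 / 3.321 = 3.915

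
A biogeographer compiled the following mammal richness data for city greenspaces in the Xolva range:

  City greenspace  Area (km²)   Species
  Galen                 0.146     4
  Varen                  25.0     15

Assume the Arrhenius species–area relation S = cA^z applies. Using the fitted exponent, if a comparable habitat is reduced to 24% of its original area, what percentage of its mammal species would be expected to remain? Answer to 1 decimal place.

69.3%

z = ln(15/4) / ln(25/0.146) = 1.3218 / 5.1430 = 0.2570
S_new/S_old = (A_new/A_old)^z = 0.24^0.2570 = exp(0.2570 × -1.4271) = 0.693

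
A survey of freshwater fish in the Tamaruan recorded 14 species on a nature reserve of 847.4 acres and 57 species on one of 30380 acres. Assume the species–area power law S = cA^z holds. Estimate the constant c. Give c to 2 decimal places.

z = ln(S₂/S₁) / ln(A₂/A₁) = ln(57/14) / ln(30380/847.4) = 1.4040 / 3.5794 = 0.3922
c = S₁ / A₁^z = 14 / 847.4^0.3922 = 14 / 14.08 = 0.9945

0.99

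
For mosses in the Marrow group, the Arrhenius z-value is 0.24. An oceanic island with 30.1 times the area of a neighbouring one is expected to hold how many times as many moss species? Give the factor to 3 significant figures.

2.26

S₂/S₁ = (A₂/A₁)^z = 30.1^0.24
ln(S₂/S₁) = 0.24 × ln 30.1 = 0.24 × 3.4045 = 0.8171
S₂/S₁ = e^0.8171 ≈ 2.264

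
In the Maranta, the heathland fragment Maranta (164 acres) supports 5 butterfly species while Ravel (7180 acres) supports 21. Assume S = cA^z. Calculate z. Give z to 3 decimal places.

Taking logs: ln S = ln c + z ln A, so z = (ln S₂ − ln S₁)/(ln A₂ − ln A₁).
z = ln(21/5) / ln(7180/164) = ln(4.2) / ln(43.78) = 1.4351 / 3.7792 = 0.3797

0.380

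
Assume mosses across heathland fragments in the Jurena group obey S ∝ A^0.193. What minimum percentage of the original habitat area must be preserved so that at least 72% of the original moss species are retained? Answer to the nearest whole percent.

18%

Need (A_new/A_old)^0.193 = 0.72, so A_new/A_old = 0.72^(1/0.193) = 0.72^5.181
ln(A_new/A_old) = ln 0.72 / 0.193 = -0.3285 / 0.193 = -1.7021
A_new/A_old = e^-1.7021 ≈ 0.1823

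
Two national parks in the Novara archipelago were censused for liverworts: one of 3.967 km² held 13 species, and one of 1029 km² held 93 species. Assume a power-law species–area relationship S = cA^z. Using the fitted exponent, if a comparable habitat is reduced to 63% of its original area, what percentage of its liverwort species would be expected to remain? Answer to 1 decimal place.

z = ln(93/13) / ln(1029/3.967) = 1.9677 / 5.5583 = 0.3540
S_new/S_old = (A_new/A_old)^z = 0.63^0.3540 = exp(0.3540 × -0.4620) = 0.8491

84.9%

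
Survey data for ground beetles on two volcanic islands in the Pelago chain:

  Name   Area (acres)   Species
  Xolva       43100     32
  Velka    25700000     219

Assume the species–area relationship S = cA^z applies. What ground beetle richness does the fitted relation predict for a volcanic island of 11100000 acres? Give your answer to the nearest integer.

z = ln(219/32) / ln(25700000/43100) = 1.9233 / 6.3907 = 0.3010
c = 32 / 43100^0.3010 = 32 / 24.82 = 1.289
S₃ = 1.289 × 11100000^0.3010 = 1.289 × 131.9 ≈ 170.1

170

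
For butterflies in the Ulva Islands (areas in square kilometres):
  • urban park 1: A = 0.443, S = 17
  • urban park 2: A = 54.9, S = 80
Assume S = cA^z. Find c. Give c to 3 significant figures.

z = ln(S₂/S₁) / ln(A₂/A₁) = ln(80/17) / ln(54.9/0.443) = 1.5488 / 4.8197 = 0.3214
c = S₁ / A₁^z = 17 / 0.443^0.3214 = 17 / 0.7698 = 22.08

22.1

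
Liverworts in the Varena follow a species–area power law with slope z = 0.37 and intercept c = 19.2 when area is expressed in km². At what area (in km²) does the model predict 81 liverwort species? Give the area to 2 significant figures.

81 = 19.2 × A^0.37  ⇒  A^0.37 = 81/19.2 = 4.219
ln A = ln(4.219) / 0.37 = 1.4395 / 0.37 = 3.8906
A = e^3.8906 ≈ 48.94 km²

49 km²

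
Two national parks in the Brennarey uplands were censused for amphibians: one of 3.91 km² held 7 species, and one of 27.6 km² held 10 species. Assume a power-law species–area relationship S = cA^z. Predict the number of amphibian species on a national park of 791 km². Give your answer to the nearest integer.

z = ln(10/7) / ln(27.6/3.91) = 0.3567 / 1.9543 = 0.1825
c = 7 / 3.91^0.1825 = 7 / 1.283 = 5.458
S₃ = 5.458 × 791^0.1825 = 5.458 × 3.38 ≈ 18.45

18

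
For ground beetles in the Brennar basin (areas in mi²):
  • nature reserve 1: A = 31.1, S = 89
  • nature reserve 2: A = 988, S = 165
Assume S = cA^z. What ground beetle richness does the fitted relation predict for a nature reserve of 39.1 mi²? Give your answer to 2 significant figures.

93

z = ln(165/89) / ln(988/31.1) = 0.6173 / 3.4585 = 0.1785
c = 89 / 31.1^0.1785 = 89 / 1.847 = 48.19
S₃ = 48.19 × 39.1^0.1785 = 48.19 × 1.924 ≈ 92.71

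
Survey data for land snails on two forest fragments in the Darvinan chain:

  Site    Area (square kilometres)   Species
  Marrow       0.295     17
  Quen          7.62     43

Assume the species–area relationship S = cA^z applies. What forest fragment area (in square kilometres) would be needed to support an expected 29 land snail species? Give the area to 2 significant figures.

1.9 square kilometres

z = ln(43/17) / ln(7.62/0.295) = 0.9280 / 3.2516 = 0.2854
c = 17 / 0.295^0.2854 = 17 / 0.7058 = 24.09
A = (29/24.09)^(1/0.2854) ⇒ ln A = ln(1.204)/0.2854 = 0.6506
A = e^0.6506 ≈ 1.917 square kilometres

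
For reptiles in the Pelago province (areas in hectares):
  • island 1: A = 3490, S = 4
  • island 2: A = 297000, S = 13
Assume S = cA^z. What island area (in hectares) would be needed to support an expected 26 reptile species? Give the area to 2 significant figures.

z = ln(13/4) / ln(297000/3490) = 1.1787 / 4.4438 = 0.2652
c = 4 / 3490^0.2652 = 4 / 8.703 = 0.4596
A = (26/0.4596)^(1/0.2652) ⇒ ln A = ln(56.57)/0.2652 = 15.2148
A = e^15.2148 ≈ 4052438 hectares

4100000 hectares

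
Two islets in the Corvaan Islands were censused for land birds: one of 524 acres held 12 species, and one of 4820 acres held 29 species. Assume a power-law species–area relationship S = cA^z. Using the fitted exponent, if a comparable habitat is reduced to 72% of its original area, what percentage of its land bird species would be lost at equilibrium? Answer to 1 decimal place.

z = ln(29/12) / ln(4820/524) = 0.8824 / 2.2190 = 0.3976
S_new/S_old = (A_new/A_old)^z = 0.72^0.3976 = exp(0.3976 × -0.3285) = 0.8775
Fraction lost = 1 − 0.8775 = 0.1225

12.2%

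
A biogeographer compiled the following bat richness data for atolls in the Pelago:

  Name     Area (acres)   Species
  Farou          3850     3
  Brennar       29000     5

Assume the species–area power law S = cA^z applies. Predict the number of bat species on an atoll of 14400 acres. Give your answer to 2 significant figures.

4.2

z = ln(5/3) / ln(29000/3850) = 0.5108 / 2.0192 = 0.2530
c = 3 / 3850^0.2530 = 3 / 8.073 = 0.3716
S₃ = 0.3716 × 14400^0.2530 = 0.3716 × 11.27 ≈ 4.188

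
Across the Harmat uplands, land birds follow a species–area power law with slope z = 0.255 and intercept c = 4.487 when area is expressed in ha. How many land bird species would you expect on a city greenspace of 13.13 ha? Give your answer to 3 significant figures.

S = 4.487 × 13.13^0.255
ln S = ln 4.487 + 0.255 × ln 13.13 = 1.5012 + 0.255 × 2.5749 = 2.1578
S = e^2.1578 ≈ 8.652

8.65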